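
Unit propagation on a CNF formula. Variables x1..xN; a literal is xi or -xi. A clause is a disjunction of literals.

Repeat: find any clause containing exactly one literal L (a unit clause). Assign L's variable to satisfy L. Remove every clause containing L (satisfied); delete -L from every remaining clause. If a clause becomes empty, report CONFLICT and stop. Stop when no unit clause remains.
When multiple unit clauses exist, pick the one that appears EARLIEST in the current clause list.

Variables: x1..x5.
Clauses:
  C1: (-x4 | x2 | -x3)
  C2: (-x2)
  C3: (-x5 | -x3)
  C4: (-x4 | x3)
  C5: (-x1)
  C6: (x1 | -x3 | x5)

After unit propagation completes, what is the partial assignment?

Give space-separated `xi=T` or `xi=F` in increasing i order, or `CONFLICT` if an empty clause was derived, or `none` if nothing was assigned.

Answer: x1=F x2=F

Derivation:
unit clause [-2] forces x2=F; simplify:
  drop 2 from [-4, 2, -3] -> [-4, -3]
  satisfied 1 clause(s); 5 remain; assigned so far: [2]
unit clause [-1] forces x1=F; simplify:
  drop 1 from [1, -3, 5] -> [-3, 5]
  satisfied 1 clause(s); 4 remain; assigned so far: [1, 2]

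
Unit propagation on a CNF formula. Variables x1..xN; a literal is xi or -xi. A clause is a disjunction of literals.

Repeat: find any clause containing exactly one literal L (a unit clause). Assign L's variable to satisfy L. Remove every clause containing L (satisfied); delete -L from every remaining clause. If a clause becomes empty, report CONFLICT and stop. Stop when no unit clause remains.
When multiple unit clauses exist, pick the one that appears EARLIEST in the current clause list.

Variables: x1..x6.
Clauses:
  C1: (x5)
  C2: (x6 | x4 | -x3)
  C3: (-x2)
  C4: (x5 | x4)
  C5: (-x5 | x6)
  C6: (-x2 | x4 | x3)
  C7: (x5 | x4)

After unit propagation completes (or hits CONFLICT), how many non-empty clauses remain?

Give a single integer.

unit clause [5] forces x5=T; simplify:
  drop -5 from [-5, 6] -> [6]
  satisfied 3 clause(s); 4 remain; assigned so far: [5]
unit clause [-2] forces x2=F; simplify:
  satisfied 2 clause(s); 2 remain; assigned so far: [2, 5]
unit clause [6] forces x6=T; simplify:
  satisfied 2 clause(s); 0 remain; assigned so far: [2, 5, 6]

Answer: 0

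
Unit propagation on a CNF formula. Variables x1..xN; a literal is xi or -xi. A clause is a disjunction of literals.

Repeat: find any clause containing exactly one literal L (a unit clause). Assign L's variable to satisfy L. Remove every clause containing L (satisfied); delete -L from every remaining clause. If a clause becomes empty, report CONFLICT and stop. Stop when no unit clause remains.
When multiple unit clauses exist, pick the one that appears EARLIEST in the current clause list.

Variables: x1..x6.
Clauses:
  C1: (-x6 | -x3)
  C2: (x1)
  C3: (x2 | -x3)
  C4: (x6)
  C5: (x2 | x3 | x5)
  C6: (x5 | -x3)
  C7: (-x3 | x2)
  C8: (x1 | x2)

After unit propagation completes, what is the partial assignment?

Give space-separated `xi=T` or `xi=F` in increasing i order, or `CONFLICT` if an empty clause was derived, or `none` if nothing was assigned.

Answer: x1=T x3=F x6=T

Derivation:
unit clause [1] forces x1=T; simplify:
  satisfied 2 clause(s); 6 remain; assigned so far: [1]
unit clause [6] forces x6=T; simplify:
  drop -6 from [-6, -3] -> [-3]
  satisfied 1 clause(s); 5 remain; assigned so far: [1, 6]
unit clause [-3] forces x3=F; simplify:
  drop 3 from [2, 3, 5] -> [2, 5]
  satisfied 4 clause(s); 1 remain; assigned so far: [1, 3, 6]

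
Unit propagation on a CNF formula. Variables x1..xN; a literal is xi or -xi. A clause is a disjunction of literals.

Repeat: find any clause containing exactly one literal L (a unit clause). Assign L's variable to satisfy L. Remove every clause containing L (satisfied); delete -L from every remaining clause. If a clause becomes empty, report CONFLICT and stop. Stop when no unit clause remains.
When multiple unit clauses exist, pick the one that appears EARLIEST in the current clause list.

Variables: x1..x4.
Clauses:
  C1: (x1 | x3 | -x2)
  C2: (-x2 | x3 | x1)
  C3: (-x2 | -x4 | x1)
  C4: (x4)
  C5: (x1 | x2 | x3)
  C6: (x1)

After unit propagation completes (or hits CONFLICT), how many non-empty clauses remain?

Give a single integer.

unit clause [4] forces x4=T; simplify:
  drop -4 from [-2, -4, 1] -> [-2, 1]
  satisfied 1 clause(s); 5 remain; assigned so far: [4]
unit clause [1] forces x1=T; simplify:
  satisfied 5 clause(s); 0 remain; assigned so far: [1, 4]

Answer: 0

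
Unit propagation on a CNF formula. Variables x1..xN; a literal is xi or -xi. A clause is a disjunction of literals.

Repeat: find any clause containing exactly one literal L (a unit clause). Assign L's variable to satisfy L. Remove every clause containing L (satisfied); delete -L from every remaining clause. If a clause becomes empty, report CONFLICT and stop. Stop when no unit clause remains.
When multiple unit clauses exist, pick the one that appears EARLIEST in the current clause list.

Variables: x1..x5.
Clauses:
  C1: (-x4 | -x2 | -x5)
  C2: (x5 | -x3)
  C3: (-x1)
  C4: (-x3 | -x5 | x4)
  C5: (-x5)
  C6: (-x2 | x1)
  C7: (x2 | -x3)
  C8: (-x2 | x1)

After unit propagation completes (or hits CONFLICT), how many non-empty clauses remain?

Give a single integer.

Answer: 0

Derivation:
unit clause [-1] forces x1=F; simplify:
  drop 1 from [-2, 1] -> [-2]
  drop 1 from [-2, 1] -> [-2]
  satisfied 1 clause(s); 7 remain; assigned so far: [1]
unit clause [-5] forces x5=F; simplify:
  drop 5 from [5, -3] -> [-3]
  satisfied 3 clause(s); 4 remain; assigned so far: [1, 5]
unit clause [-3] forces x3=F; simplify:
  satisfied 2 clause(s); 2 remain; assigned so far: [1, 3, 5]
unit clause [-2] forces x2=F; simplify:
  satisfied 2 clause(s); 0 remain; assigned so far: [1, 2, 3, 5]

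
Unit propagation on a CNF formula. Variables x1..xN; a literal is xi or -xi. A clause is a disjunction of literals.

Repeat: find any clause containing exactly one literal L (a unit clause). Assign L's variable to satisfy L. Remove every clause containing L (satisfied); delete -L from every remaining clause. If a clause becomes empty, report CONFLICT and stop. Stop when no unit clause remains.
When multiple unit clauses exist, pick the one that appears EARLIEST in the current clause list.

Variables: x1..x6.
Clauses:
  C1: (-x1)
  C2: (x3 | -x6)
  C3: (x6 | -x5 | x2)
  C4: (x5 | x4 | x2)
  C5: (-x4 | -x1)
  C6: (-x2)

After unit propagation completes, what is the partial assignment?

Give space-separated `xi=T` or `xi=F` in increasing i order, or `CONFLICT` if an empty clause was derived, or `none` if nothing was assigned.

unit clause [-1] forces x1=F; simplify:
  satisfied 2 clause(s); 4 remain; assigned so far: [1]
unit clause [-2] forces x2=F; simplify:
  drop 2 from [6, -5, 2] -> [6, -5]
  drop 2 from [5, 4, 2] -> [5, 4]
  satisfied 1 clause(s); 3 remain; assigned so far: [1, 2]

Answer: x1=F x2=F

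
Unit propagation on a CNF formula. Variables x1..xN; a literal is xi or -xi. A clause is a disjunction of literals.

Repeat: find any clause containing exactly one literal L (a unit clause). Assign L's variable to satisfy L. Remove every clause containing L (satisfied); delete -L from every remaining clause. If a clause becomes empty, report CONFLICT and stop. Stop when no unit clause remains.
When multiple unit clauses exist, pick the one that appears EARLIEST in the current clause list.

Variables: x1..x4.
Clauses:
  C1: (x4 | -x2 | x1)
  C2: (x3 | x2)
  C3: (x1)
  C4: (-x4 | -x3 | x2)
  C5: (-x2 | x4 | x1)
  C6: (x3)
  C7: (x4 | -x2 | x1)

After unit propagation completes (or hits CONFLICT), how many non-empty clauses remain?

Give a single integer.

Answer: 1

Derivation:
unit clause [1] forces x1=T; simplify:
  satisfied 4 clause(s); 3 remain; assigned so far: [1]
unit clause [3] forces x3=T; simplify:
  drop -3 from [-4, -3, 2] -> [-4, 2]
  satisfied 2 clause(s); 1 remain; assigned so far: [1, 3]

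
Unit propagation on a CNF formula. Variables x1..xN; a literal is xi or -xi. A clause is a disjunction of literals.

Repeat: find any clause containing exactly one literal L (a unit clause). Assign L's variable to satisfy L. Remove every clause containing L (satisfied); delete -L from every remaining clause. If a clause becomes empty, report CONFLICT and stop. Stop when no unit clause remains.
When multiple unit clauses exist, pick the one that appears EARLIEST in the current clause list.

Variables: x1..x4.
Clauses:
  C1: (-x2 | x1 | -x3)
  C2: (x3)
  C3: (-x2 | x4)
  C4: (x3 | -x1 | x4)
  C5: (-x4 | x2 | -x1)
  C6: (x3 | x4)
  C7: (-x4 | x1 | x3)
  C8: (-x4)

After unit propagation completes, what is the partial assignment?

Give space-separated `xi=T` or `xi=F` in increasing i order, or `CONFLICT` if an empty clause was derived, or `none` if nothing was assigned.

Answer: x2=F x3=T x4=F

Derivation:
unit clause [3] forces x3=T; simplify:
  drop -3 from [-2, 1, -3] -> [-2, 1]
  satisfied 4 clause(s); 4 remain; assigned so far: [3]
unit clause [-4] forces x4=F; simplify:
  drop 4 from [-2, 4] -> [-2]
  satisfied 2 clause(s); 2 remain; assigned so far: [3, 4]
unit clause [-2] forces x2=F; simplify:
  satisfied 2 clause(s); 0 remain; assigned so far: [2, 3, 4]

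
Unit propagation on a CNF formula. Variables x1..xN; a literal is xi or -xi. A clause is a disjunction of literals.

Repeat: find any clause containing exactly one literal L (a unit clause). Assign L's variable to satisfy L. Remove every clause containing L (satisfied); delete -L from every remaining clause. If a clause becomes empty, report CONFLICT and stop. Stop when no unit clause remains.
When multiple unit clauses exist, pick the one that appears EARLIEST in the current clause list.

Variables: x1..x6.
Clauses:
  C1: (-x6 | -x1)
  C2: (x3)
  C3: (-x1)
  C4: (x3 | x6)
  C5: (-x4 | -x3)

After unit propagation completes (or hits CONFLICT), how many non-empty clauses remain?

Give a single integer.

Answer: 0

Derivation:
unit clause [3] forces x3=T; simplify:
  drop -3 from [-4, -3] -> [-4]
  satisfied 2 clause(s); 3 remain; assigned so far: [3]
unit clause [-1] forces x1=F; simplify:
  satisfied 2 clause(s); 1 remain; assigned so far: [1, 3]
unit clause [-4] forces x4=F; simplify:
  satisfied 1 clause(s); 0 remain; assigned so far: [1, 3, 4]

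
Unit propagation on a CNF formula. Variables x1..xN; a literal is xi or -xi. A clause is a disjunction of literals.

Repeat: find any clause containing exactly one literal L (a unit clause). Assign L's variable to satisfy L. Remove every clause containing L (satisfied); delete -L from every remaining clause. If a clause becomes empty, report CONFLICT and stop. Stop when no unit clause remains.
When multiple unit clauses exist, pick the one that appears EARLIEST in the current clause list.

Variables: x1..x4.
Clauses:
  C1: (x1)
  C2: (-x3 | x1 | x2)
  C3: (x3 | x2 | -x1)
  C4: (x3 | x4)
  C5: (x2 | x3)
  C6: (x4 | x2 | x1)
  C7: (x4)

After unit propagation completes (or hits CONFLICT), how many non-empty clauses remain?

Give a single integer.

unit clause [1] forces x1=T; simplify:
  drop -1 from [3, 2, -1] -> [3, 2]
  satisfied 3 clause(s); 4 remain; assigned so far: [1]
unit clause [4] forces x4=T; simplify:
  satisfied 2 clause(s); 2 remain; assigned so far: [1, 4]

Answer: 2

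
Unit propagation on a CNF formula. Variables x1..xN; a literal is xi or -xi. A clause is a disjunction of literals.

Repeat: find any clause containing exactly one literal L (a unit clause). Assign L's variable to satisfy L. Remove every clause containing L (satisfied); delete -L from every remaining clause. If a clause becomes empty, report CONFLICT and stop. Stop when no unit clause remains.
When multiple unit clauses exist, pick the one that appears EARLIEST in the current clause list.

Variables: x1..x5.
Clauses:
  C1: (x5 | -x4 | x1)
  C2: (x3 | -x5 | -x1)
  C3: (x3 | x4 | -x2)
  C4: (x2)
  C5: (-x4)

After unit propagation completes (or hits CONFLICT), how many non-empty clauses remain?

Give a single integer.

unit clause [2] forces x2=T; simplify:
  drop -2 from [3, 4, -2] -> [3, 4]
  satisfied 1 clause(s); 4 remain; assigned so far: [2]
unit clause [-4] forces x4=F; simplify:
  drop 4 from [3, 4] -> [3]
  satisfied 2 clause(s); 2 remain; assigned so far: [2, 4]
unit clause [3] forces x3=T; simplify:
  satisfied 2 clause(s); 0 remain; assigned so far: [2, 3, 4]

Answer: 0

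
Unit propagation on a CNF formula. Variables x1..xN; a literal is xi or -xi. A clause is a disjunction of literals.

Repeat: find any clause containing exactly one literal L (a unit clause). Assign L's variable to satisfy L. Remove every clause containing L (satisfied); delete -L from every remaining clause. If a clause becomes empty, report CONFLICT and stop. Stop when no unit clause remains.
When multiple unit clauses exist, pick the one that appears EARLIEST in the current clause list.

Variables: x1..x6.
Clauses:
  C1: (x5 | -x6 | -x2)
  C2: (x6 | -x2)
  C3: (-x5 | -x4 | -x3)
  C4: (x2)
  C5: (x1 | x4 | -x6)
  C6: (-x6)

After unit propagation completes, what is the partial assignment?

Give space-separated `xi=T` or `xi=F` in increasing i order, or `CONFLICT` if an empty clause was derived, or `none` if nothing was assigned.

Answer: CONFLICT

Derivation:
unit clause [2] forces x2=T; simplify:
  drop -2 from [5, -6, -2] -> [5, -6]
  drop -2 from [6, -2] -> [6]
  satisfied 1 clause(s); 5 remain; assigned so far: [2]
unit clause [6] forces x6=T; simplify:
  drop -6 from [5, -6] -> [5]
  drop -6 from [1, 4, -6] -> [1, 4]
  drop -6 from [-6] -> [] (empty!)
  satisfied 1 clause(s); 4 remain; assigned so far: [2, 6]
CONFLICT (empty clause)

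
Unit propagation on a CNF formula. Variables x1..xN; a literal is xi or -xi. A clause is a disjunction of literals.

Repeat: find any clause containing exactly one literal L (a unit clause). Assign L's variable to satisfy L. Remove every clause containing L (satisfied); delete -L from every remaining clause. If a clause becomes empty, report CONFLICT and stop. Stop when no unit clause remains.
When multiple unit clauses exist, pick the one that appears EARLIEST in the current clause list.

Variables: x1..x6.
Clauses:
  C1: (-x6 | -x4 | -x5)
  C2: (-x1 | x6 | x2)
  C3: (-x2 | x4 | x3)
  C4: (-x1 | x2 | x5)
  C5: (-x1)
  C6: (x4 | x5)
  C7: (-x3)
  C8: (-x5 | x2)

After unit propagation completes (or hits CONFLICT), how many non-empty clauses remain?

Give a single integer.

unit clause [-1] forces x1=F; simplify:
  satisfied 3 clause(s); 5 remain; assigned so far: [1]
unit clause [-3] forces x3=F; simplify:
  drop 3 from [-2, 4, 3] -> [-2, 4]
  satisfied 1 clause(s); 4 remain; assigned so far: [1, 3]

Answer: 4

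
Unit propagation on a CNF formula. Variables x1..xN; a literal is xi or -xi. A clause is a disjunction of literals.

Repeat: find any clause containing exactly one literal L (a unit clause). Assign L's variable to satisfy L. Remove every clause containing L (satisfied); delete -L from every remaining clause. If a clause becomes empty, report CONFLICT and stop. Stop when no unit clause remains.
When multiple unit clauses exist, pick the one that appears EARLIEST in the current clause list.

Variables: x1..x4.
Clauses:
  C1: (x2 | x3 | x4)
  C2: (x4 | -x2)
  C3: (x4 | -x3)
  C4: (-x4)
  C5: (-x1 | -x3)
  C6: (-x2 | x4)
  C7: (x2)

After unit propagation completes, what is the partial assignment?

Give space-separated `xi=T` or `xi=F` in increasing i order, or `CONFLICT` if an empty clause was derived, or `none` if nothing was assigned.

unit clause [-4] forces x4=F; simplify:
  drop 4 from [2, 3, 4] -> [2, 3]
  drop 4 from [4, -2] -> [-2]
  drop 4 from [4, -3] -> [-3]
  drop 4 from [-2, 4] -> [-2]
  satisfied 1 clause(s); 6 remain; assigned so far: [4]
unit clause [-2] forces x2=F; simplify:
  drop 2 from [2, 3] -> [3]
  drop 2 from [2] -> [] (empty!)
  satisfied 2 clause(s); 4 remain; assigned so far: [2, 4]
CONFLICT (empty clause)

Answer: CONFLICT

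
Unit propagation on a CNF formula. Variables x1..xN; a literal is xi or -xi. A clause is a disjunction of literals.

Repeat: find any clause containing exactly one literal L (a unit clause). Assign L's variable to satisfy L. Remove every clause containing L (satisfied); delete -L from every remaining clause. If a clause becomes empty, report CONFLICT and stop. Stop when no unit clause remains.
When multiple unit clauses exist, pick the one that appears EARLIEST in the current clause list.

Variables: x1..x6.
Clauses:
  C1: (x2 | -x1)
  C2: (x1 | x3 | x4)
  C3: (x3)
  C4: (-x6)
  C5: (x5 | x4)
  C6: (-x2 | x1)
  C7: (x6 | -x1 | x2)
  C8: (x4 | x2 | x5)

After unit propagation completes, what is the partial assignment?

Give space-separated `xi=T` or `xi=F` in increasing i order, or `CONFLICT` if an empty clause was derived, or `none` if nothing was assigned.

unit clause [3] forces x3=T; simplify:
  satisfied 2 clause(s); 6 remain; assigned so far: [3]
unit clause [-6] forces x6=F; simplify:
  drop 6 from [6, -1, 2] -> [-1, 2]
  satisfied 1 clause(s); 5 remain; assigned so far: [3, 6]

Answer: x3=T x6=F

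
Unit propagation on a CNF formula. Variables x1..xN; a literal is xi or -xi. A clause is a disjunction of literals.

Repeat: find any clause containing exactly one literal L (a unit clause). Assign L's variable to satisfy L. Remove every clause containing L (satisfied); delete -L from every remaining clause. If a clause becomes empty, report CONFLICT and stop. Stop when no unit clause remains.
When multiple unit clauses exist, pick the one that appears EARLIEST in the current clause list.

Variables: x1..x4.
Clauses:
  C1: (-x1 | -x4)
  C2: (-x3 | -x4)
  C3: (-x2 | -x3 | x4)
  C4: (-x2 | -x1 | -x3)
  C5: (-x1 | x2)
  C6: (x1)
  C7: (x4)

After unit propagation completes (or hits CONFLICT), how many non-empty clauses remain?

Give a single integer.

Answer: 3

Derivation:
unit clause [1] forces x1=T; simplify:
  drop -1 from [-1, -4] -> [-4]
  drop -1 from [-2, -1, -3] -> [-2, -3]
  drop -1 from [-1, 2] -> [2]
  satisfied 1 clause(s); 6 remain; assigned so far: [1]
unit clause [-4] forces x4=F; simplify:
  drop 4 from [-2, -3, 4] -> [-2, -3]
  drop 4 from [4] -> [] (empty!)
  satisfied 2 clause(s); 4 remain; assigned so far: [1, 4]
CONFLICT (empty clause)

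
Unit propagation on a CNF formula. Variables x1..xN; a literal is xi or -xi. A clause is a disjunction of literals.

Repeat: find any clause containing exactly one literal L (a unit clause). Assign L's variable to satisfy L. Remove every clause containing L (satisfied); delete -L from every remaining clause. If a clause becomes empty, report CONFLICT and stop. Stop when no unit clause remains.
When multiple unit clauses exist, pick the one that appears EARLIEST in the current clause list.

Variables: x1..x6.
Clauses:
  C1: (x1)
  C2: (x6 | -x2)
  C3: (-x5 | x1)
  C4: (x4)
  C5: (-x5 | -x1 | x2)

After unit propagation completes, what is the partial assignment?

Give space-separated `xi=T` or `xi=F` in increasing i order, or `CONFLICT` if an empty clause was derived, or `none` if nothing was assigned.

unit clause [1] forces x1=T; simplify:
  drop -1 from [-5, -1, 2] -> [-5, 2]
  satisfied 2 clause(s); 3 remain; assigned so far: [1]
unit clause [4] forces x4=T; simplify:
  satisfied 1 clause(s); 2 remain; assigned so far: [1, 4]

Answer: x1=T x4=T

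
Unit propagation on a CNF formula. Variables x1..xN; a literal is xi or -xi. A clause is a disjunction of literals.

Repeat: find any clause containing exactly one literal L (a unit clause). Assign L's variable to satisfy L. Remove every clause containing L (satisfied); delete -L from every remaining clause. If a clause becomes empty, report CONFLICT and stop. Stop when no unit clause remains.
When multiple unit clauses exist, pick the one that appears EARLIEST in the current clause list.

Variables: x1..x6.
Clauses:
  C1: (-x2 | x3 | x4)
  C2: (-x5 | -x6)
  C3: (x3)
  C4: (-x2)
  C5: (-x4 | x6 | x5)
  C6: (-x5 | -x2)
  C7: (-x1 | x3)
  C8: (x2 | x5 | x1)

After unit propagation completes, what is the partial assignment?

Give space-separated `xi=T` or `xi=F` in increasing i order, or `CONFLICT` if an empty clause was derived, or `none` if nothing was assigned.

Answer: x2=F x3=T

Derivation:
unit clause [3] forces x3=T; simplify:
  satisfied 3 clause(s); 5 remain; assigned so far: [3]
unit clause [-2] forces x2=F; simplify:
  drop 2 from [2, 5, 1] -> [5, 1]
  satisfied 2 clause(s); 3 remain; assigned so far: [2, 3]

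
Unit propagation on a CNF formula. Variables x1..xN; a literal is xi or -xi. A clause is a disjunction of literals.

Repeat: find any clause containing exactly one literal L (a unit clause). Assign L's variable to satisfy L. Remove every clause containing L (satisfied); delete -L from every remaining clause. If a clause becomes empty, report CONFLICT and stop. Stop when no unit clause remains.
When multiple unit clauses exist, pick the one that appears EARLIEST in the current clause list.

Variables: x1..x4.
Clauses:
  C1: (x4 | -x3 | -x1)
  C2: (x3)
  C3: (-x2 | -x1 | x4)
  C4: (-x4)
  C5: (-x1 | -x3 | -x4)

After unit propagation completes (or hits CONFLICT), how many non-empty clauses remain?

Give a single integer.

Answer: 0

Derivation:
unit clause [3] forces x3=T; simplify:
  drop -3 from [4, -3, -1] -> [4, -1]
  drop -3 from [-1, -3, -4] -> [-1, -4]
  satisfied 1 clause(s); 4 remain; assigned so far: [3]
unit clause [-4] forces x4=F; simplify:
  drop 4 from [4, -1] -> [-1]
  drop 4 from [-2, -1, 4] -> [-2, -1]
  satisfied 2 clause(s); 2 remain; assigned so far: [3, 4]
unit clause [-1] forces x1=F; simplify:
  satisfied 2 clause(s); 0 remain; assigned so far: [1, 3, 4]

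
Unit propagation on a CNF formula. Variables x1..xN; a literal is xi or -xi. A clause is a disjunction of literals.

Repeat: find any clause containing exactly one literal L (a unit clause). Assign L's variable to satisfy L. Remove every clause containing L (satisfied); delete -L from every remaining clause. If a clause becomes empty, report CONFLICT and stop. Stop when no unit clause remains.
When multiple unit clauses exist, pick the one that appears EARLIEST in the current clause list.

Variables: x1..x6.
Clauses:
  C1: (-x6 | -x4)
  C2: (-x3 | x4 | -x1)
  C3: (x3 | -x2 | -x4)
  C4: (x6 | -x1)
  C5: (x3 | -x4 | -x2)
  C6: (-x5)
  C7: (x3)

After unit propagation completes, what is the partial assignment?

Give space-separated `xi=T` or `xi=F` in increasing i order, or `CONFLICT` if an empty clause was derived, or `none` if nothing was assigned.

Answer: x3=T x5=F

Derivation:
unit clause [-5] forces x5=F; simplify:
  satisfied 1 clause(s); 6 remain; assigned so far: [5]
unit clause [3] forces x3=T; simplify:
  drop -3 from [-3, 4, -1] -> [4, -1]
  satisfied 3 clause(s); 3 remain; assigned so far: [3, 5]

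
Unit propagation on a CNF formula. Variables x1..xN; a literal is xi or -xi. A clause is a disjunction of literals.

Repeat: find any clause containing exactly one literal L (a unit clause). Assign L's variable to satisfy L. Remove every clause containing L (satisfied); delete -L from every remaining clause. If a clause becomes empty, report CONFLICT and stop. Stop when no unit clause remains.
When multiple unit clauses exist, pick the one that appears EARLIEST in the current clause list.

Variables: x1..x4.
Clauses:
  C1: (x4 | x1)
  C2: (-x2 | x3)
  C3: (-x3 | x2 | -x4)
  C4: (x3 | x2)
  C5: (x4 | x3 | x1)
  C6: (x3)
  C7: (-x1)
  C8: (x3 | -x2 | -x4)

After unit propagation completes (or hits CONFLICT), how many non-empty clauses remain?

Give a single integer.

Answer: 0

Derivation:
unit clause [3] forces x3=T; simplify:
  drop -3 from [-3, 2, -4] -> [2, -4]
  satisfied 5 clause(s); 3 remain; assigned so far: [3]
unit clause [-1] forces x1=F; simplify:
  drop 1 from [4, 1] -> [4]
  satisfied 1 clause(s); 2 remain; assigned so far: [1, 3]
unit clause [4] forces x4=T; simplify:
  drop -4 from [2, -4] -> [2]
  satisfied 1 clause(s); 1 remain; assigned so far: [1, 3, 4]
unit clause [2] forces x2=T; simplify:
  satisfied 1 clause(s); 0 remain; assigned so far: [1, 2, 3, 4]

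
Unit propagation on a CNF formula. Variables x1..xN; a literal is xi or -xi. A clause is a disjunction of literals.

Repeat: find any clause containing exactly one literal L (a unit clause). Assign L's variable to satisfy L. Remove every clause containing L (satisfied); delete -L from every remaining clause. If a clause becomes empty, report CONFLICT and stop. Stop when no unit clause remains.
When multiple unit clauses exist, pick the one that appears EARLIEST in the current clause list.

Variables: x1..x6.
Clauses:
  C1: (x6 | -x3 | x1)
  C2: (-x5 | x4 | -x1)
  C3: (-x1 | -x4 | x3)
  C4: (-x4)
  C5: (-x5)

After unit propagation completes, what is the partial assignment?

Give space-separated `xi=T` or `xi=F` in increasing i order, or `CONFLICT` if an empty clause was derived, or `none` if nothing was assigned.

Answer: x4=F x5=F

Derivation:
unit clause [-4] forces x4=F; simplify:
  drop 4 from [-5, 4, -1] -> [-5, -1]
  satisfied 2 clause(s); 3 remain; assigned so far: [4]
unit clause [-5] forces x5=F; simplify:
  satisfied 2 clause(s); 1 remain; assigned so far: [4, 5]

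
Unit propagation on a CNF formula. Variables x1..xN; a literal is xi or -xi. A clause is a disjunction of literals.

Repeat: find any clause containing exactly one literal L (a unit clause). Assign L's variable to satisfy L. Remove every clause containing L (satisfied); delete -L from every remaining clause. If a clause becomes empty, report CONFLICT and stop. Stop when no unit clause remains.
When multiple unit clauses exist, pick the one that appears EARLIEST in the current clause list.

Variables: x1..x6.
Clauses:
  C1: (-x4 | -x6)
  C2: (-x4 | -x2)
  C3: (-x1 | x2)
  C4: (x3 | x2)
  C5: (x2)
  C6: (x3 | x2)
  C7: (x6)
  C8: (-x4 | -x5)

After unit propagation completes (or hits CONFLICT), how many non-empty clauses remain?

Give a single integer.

Answer: 0

Derivation:
unit clause [2] forces x2=T; simplify:
  drop -2 from [-4, -2] -> [-4]
  satisfied 4 clause(s); 4 remain; assigned so far: [2]
unit clause [-4] forces x4=F; simplify:
  satisfied 3 clause(s); 1 remain; assigned so far: [2, 4]
unit clause [6] forces x6=T; simplify:
  satisfied 1 clause(s); 0 remain; assigned so far: [2, 4, 6]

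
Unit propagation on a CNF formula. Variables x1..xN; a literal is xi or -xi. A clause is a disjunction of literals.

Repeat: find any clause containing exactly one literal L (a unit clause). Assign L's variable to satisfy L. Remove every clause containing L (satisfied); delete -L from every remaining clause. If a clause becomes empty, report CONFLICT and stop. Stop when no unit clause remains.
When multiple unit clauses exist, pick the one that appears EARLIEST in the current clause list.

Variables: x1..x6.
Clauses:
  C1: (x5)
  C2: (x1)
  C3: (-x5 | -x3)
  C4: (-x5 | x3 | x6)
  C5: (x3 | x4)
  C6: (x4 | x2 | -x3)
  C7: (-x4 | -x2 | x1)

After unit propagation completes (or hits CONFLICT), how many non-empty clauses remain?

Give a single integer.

unit clause [5] forces x5=T; simplify:
  drop -5 from [-5, -3] -> [-3]
  drop -5 from [-5, 3, 6] -> [3, 6]
  satisfied 1 clause(s); 6 remain; assigned so far: [5]
unit clause [1] forces x1=T; simplify:
  satisfied 2 clause(s); 4 remain; assigned so far: [1, 5]
unit clause [-3] forces x3=F; simplify:
  drop 3 from [3, 6] -> [6]
  drop 3 from [3, 4] -> [4]
  satisfied 2 clause(s); 2 remain; assigned so far: [1, 3, 5]
unit clause [6] forces x6=T; simplify:
  satisfied 1 clause(s); 1 remain; assigned so far: [1, 3, 5, 6]
unit clause [4] forces x4=T; simplify:
  satisfied 1 clause(s); 0 remain; assigned so far: [1, 3, 4, 5, 6]

Answer: 0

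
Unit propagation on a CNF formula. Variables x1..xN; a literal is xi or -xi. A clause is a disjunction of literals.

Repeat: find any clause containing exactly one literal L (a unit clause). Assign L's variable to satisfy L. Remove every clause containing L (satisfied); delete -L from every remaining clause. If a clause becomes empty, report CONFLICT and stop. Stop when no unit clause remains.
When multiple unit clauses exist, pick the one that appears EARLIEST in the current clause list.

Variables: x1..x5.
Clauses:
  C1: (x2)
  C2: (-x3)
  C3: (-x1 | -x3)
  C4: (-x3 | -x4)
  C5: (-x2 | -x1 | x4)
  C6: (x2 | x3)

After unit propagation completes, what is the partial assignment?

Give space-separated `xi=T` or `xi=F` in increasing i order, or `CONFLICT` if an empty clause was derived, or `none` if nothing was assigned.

Answer: x2=T x3=F

Derivation:
unit clause [2] forces x2=T; simplify:
  drop -2 from [-2, -1, 4] -> [-1, 4]
  satisfied 2 clause(s); 4 remain; assigned so far: [2]
unit clause [-3] forces x3=F; simplify:
  satisfied 3 clause(s); 1 remain; assigned so far: [2, 3]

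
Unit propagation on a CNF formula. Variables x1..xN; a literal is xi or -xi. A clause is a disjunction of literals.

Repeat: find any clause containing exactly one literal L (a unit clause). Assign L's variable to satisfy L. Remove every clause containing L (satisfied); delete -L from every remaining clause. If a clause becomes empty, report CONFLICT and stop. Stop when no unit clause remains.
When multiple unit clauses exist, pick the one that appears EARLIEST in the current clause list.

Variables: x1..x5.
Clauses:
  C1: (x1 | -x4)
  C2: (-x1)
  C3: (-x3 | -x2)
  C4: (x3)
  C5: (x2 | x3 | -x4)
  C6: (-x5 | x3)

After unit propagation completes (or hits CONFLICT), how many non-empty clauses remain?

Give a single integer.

Answer: 0

Derivation:
unit clause [-1] forces x1=F; simplify:
  drop 1 from [1, -4] -> [-4]
  satisfied 1 clause(s); 5 remain; assigned so far: [1]
unit clause [-4] forces x4=F; simplify:
  satisfied 2 clause(s); 3 remain; assigned so far: [1, 4]
unit clause [3] forces x3=T; simplify:
  drop -3 from [-3, -2] -> [-2]
  satisfied 2 clause(s); 1 remain; assigned so far: [1, 3, 4]
unit clause [-2] forces x2=F; simplify:
  satisfied 1 clause(s); 0 remain; assigned so far: [1, 2, 3, 4]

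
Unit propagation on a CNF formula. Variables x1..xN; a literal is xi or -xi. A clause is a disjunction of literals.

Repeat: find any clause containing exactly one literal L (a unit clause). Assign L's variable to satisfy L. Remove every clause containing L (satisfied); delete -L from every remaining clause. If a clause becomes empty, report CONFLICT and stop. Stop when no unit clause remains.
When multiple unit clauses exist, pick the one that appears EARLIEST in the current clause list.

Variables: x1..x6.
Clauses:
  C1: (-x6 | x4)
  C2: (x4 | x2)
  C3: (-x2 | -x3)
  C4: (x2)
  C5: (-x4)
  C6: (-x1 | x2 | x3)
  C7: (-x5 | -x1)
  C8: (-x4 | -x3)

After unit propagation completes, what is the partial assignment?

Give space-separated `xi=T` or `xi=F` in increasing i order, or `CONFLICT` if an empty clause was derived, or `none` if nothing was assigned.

Answer: x2=T x3=F x4=F x6=F

Derivation:
unit clause [2] forces x2=T; simplify:
  drop -2 from [-2, -3] -> [-3]
  satisfied 3 clause(s); 5 remain; assigned so far: [2]
unit clause [-3] forces x3=F; simplify:
  satisfied 2 clause(s); 3 remain; assigned so far: [2, 3]
unit clause [-4] forces x4=F; simplify:
  drop 4 from [-6, 4] -> [-6]
  satisfied 1 clause(s); 2 remain; assigned so far: [2, 3, 4]
unit clause [-6] forces x6=F; simplify:
  satisfied 1 clause(s); 1 remain; assigned so far: [2, 3, 4, 6]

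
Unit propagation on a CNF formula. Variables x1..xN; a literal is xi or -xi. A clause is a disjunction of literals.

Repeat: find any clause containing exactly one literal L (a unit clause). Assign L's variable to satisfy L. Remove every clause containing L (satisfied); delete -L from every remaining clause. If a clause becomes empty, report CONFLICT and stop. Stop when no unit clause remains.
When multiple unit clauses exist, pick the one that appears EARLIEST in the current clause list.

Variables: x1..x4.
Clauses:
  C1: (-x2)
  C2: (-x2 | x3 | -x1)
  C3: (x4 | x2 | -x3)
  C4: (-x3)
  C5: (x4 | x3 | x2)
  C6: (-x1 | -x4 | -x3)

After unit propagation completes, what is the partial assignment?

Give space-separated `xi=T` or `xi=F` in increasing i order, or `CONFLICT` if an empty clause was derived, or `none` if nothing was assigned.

Answer: x2=F x3=F x4=T

Derivation:
unit clause [-2] forces x2=F; simplify:
  drop 2 from [4, 2, -3] -> [4, -3]
  drop 2 from [4, 3, 2] -> [4, 3]
  satisfied 2 clause(s); 4 remain; assigned so far: [2]
unit clause [-3] forces x3=F; simplify:
  drop 3 from [4, 3] -> [4]
  satisfied 3 clause(s); 1 remain; assigned so far: [2, 3]
unit clause [4] forces x4=T; simplify:
  satisfied 1 clause(s); 0 remain; assigned so far: [2, 3, 4]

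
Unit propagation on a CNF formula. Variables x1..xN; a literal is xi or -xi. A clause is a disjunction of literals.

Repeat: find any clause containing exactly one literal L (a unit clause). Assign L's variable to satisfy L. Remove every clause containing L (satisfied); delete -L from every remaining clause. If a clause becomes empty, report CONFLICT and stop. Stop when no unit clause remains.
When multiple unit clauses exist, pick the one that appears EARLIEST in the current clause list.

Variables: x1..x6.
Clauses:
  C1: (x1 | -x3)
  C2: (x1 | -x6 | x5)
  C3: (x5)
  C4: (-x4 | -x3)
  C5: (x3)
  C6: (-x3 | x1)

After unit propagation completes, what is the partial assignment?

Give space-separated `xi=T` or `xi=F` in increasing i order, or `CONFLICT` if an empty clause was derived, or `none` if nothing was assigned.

unit clause [5] forces x5=T; simplify:
  satisfied 2 clause(s); 4 remain; assigned so far: [5]
unit clause [3] forces x3=T; simplify:
  drop -3 from [1, -3] -> [1]
  drop -3 from [-4, -3] -> [-4]
  drop -3 from [-3, 1] -> [1]
  satisfied 1 clause(s); 3 remain; assigned so far: [3, 5]
unit clause [1] forces x1=T; simplify:
  satisfied 2 clause(s); 1 remain; assigned so far: [1, 3, 5]
unit clause [-4] forces x4=F; simplify:
  satisfied 1 clause(s); 0 remain; assigned so far: [1, 3, 4, 5]

Answer: x1=T x3=T x4=F x5=T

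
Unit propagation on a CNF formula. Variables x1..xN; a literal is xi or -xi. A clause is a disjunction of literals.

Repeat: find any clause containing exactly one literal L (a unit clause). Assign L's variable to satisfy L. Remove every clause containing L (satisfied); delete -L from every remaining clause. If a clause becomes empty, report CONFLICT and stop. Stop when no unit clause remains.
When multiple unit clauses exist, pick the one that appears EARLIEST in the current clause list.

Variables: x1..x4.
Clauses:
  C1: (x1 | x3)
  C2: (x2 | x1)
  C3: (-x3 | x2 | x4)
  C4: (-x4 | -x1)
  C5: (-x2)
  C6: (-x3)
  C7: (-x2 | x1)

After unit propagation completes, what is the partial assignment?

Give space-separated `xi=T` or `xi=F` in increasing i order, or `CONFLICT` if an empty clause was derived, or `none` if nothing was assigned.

unit clause [-2] forces x2=F; simplify:
  drop 2 from [2, 1] -> [1]
  drop 2 from [-3, 2, 4] -> [-3, 4]
  satisfied 2 clause(s); 5 remain; assigned so far: [2]
unit clause [1] forces x1=T; simplify:
  drop -1 from [-4, -1] -> [-4]
  satisfied 2 clause(s); 3 remain; assigned so far: [1, 2]
unit clause [-4] forces x4=F; simplify:
  drop 4 from [-3, 4] -> [-3]
  satisfied 1 clause(s); 2 remain; assigned so far: [1, 2, 4]
unit clause [-3] forces x3=F; simplify:
  satisfied 2 clause(s); 0 remain; assigned so far: [1, 2, 3, 4]

Answer: x1=T x2=F x3=F x4=F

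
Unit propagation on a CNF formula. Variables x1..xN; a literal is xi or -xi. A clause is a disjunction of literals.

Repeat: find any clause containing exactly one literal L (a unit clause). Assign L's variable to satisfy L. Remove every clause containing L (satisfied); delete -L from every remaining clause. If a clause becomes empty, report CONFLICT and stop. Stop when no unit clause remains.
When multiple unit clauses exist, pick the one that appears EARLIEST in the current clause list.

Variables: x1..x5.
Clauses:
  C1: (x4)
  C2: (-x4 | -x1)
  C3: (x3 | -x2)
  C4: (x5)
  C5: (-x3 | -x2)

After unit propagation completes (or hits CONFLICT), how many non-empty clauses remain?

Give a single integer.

unit clause [4] forces x4=T; simplify:
  drop -4 from [-4, -1] -> [-1]
  satisfied 1 clause(s); 4 remain; assigned so far: [4]
unit clause [-1] forces x1=F; simplify:
  satisfied 1 clause(s); 3 remain; assigned so far: [1, 4]
unit clause [5] forces x5=T; simplify:
  satisfied 1 clause(s); 2 remain; assigned so far: [1, 4, 5]

Answer: 2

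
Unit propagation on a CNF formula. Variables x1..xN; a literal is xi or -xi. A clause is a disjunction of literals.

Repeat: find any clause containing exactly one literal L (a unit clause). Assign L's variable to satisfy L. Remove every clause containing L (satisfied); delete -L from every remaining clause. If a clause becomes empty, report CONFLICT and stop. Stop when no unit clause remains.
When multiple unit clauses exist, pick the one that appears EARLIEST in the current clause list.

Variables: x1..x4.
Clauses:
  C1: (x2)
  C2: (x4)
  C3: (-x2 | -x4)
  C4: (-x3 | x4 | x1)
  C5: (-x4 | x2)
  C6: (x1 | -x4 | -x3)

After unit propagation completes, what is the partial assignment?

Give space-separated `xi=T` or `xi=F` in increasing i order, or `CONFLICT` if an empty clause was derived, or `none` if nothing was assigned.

unit clause [2] forces x2=T; simplify:
  drop -2 from [-2, -4] -> [-4]
  satisfied 2 clause(s); 4 remain; assigned so far: [2]
unit clause [4] forces x4=T; simplify:
  drop -4 from [-4] -> [] (empty!)
  drop -4 from [1, -4, -3] -> [1, -3]
  satisfied 2 clause(s); 2 remain; assigned so far: [2, 4]
CONFLICT (empty clause)

Answer: CONFLICT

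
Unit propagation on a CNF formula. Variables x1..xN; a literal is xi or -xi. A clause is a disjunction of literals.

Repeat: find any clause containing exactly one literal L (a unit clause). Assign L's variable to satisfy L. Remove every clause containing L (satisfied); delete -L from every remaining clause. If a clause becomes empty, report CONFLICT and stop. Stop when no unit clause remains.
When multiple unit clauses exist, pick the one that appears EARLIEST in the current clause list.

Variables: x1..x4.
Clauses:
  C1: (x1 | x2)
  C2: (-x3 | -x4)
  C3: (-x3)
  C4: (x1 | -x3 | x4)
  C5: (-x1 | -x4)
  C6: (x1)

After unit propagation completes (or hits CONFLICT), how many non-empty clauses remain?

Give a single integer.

unit clause [-3] forces x3=F; simplify:
  satisfied 3 clause(s); 3 remain; assigned so far: [3]
unit clause [1] forces x1=T; simplify:
  drop -1 from [-1, -4] -> [-4]
  satisfied 2 clause(s); 1 remain; assigned so far: [1, 3]
unit clause [-4] forces x4=F; simplify:
  satisfied 1 clause(s); 0 remain; assigned so far: [1, 3, 4]

Answer: 0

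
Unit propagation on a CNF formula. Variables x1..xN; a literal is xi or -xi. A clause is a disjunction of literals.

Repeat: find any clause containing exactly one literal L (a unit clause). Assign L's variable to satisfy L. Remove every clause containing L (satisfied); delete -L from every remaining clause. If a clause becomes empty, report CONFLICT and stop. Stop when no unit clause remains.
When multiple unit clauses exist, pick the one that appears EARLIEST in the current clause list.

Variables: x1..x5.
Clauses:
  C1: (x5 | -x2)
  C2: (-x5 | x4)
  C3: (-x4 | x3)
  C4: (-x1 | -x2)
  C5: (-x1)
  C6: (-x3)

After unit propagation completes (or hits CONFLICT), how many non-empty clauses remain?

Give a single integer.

unit clause [-1] forces x1=F; simplify:
  satisfied 2 clause(s); 4 remain; assigned so far: [1]
unit clause [-3] forces x3=F; simplify:
  drop 3 from [-4, 3] -> [-4]
  satisfied 1 clause(s); 3 remain; assigned so far: [1, 3]
unit clause [-4] forces x4=F; simplify:
  drop 4 from [-5, 4] -> [-5]
  satisfied 1 clause(s); 2 remain; assigned so far: [1, 3, 4]
unit clause [-5] forces x5=F; simplify:
  drop 5 from [5, -2] -> [-2]
  satisfied 1 clause(s); 1 remain; assigned so far: [1, 3, 4, 5]
unit clause [-2] forces x2=F; simplify:
  satisfied 1 clause(s); 0 remain; assigned so far: [1, 2, 3, 4, 5]

Answer: 0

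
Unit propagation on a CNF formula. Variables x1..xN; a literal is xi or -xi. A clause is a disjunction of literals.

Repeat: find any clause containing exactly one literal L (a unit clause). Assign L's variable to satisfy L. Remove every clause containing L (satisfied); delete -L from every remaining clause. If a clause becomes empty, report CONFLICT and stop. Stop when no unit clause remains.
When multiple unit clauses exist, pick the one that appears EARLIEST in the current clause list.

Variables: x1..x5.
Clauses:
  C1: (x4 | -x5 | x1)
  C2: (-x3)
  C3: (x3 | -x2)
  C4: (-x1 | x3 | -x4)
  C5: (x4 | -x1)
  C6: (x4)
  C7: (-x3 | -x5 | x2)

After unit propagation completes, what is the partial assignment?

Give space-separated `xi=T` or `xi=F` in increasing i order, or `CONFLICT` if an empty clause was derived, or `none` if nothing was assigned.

Answer: x1=F x2=F x3=F x4=T

Derivation:
unit clause [-3] forces x3=F; simplify:
  drop 3 from [3, -2] -> [-2]
  drop 3 from [-1, 3, -4] -> [-1, -4]
  satisfied 2 clause(s); 5 remain; assigned so far: [3]
unit clause [-2] forces x2=F; simplify:
  satisfied 1 clause(s); 4 remain; assigned so far: [2, 3]
unit clause [4] forces x4=T; simplify:
  drop -4 from [-1, -4] -> [-1]
  satisfied 3 clause(s); 1 remain; assigned so far: [2, 3, 4]
unit clause [-1] forces x1=F; simplify:
  satisfied 1 clause(s); 0 remain; assigned so far: [1, 2, 3, 4]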